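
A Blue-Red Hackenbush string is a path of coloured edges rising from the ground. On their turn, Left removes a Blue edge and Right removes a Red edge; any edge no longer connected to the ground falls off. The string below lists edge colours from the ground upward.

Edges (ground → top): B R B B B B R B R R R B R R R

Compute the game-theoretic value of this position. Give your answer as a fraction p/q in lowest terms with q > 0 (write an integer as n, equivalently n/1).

15633/16384

B: Left { 0 }, Right { none } => simplest 1
BR: Left { 0 }, Right { 1 } => simplest 1/2
BRB: Left { 0,1/2 }, Right { 1 } => simplest 3/4
BRBB: Left { 0,1/2,3/4 }, Right { 1 } => simplest 7/8
BRBBB: Left { 0,1/2,3/4,7/8 }, Right { 1 } => simplest 15/16
BRBBBB: Left { 0,1/2,3/4,7/8,15/16 }, Right { 1 } => simplest 31/32
BRBBBBR: Left { 0,1/2,3/4,7/8,15/16 }, Right { 31/32,1 } => simplest 61/64
BRBBBBRB: Left { 0,1/2,3/4,7/8,15/16,61/64 }, Right { 31/32,1 } => simplest 123/128
BRBBBBRBR: Left { 0,1/2,3/4,7/8,15/16,61/64 }, Right { 123/128,31/32,1 } => simplest 245/256
BRBBBBRBRR: Left { 0,1/2,3/4,7/8,15/16,61/64 }, Right { 245/256,123/128,31/32,1 } => simplest 489/512
BRBBBBRBRRR: Left { 0,1/2,3/4,7/8,15/16,61/64 }, Right { 489/512,245/256,123/128,31/32,1 } => simplest 977/1024
BRBBBBRBRRRB: Left { 0,1/2,3/4,7/8,15/16,61/64,977/1024 }, Right { 489/512,245/256,123/128,31/32,1 } => simplest 1955/2048
BRBBBBRBRRRBR: Left { 0,1/2,3/4,7/8,15/16,61/64,977/1024 }, Right { 1955/2048,489/512,245/256,123/128,31/32,1 } => simplest 3909/4096
BRBBBBRBRRRBRR: Left { 0,1/2,3/4,7/8,15/16,61/64,977/1024 }, Right { 3909/4096,1955/2048,489/512,245/256,123/128,31/32,1 } => simplest 7817/8192
BRBBBBRBRRRBRRR: Left { 0,1/2,3/4,7/8,15/16,61/64,977/1024 }, Right { 7817/8192,3909/4096,1955/2048,489/512,245/256,123/128,31/32,1 } => simplest 15633/16384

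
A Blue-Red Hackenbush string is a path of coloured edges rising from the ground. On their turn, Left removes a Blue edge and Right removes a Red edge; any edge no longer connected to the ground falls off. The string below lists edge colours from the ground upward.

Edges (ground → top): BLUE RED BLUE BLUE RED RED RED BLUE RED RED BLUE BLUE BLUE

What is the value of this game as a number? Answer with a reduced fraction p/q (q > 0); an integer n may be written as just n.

3151/4096

Prefix values for BLUE RED BLUE BLUE RED RED RED BLUE RED RED BLUE BLUE BLUE via {L|R} + simplicity:
step 1: add BLUE to get B; options L={ 0 } R={ none } → 1
step 2: add RED to get BR; options L={ 0 } R={ 1 } → 1/2
step 3: add BLUE to get BRB; options L={ 0, 1/2 } R={ 1 } → 3/4
step 4: add BLUE to get BRBB; options L={ 0, 1/2, 3/4 } R={ 1 } → 7/8
step 5: add RED to get BRBBR; options L={ 0, 1/2, 3/4 } R={ 7/8, 1 } → 13/16
step 6: add RED to get BRBBRR; options L={ 0, 1/2, 3/4 } R={ 13/16, 7/8, 1 } → 25/32
step 7: add RED to get BRBBRRR; options L={ 0, 1/2, 3/4 } R={ 25/32, 13/16, 7/8, 1 } → 49/64
step 8: add BLUE to get BRBBRRRB; options L={ 0, 1/2, 3/4, 49/64 } R={ 25/32, 13/16, 7/8, 1 } → 99/128
step 9: add RED to get BRBBRRRBR; options L={ 0, 1/2, 3/4, 49/64 } R={ 99/128, 25/32, 13/16, 7/8, 1 } → 197/256
step 10: add RED to get BRBBRRRBRR; options L={ 0, 1/2, 3/4, 49/64 } R={ 197/256, 99/128, 25/32, 13/16, 7/8, 1 } → 393/512
step 11: add BLUE to get BRBBRRRBRRB; options L={ 0, 1/2, 3/4, 49/64, 393/512 } R={ 197/256, 99/128, 25/32, 13/16, 7/8, 1 } → 787/1024
step 12: add BLUE to get BRBBRRRBRRBB; options L={ 0, 1/2, 3/4, 49/64, 393/512, 787/1024 } R={ 197/256, 99/128, 25/32, 13/16, 7/8, 1 } → 1575/2048
step 13: add BLUE to get BRBBRRRBRRBBB; options L={ 0, 1/2, 3/4, 49/64, 393/512, 787/1024, 1575/2048 } R={ 197/256, 99/128, 25/32, 13/16, 7/8, 1 } → 3151/4096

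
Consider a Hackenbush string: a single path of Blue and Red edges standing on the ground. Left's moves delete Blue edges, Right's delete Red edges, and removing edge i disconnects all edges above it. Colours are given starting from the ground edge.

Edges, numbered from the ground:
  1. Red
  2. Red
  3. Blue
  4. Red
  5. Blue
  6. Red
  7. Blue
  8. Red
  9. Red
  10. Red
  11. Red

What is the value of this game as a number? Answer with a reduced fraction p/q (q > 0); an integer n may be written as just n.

-863/512

step 1: add Red to get R; options L={  } R={ 0 } — -1
step 2: add Red to get RR; options L={  } R={ -1,0 } — -2
step 3: add Blue to get RRB; options L={ -2 } R={ -1,0 } — -3/2
step 4: add Red to get RRBR; options L={ -2 } R={ -3/2,-1,0 } — -7/4
step 5: add Blue to get RRBRB; options L={ -2,-7/4 } R={ -3/2,-1,0 } — -13/8
step 6: add Red to get RRBRBR; options L={ -2,-7/4 } R={ -13/8,-3/2,-1,0 } — -27/16
step 7: add Blue to get RRBRBRB; options L={ -2,-7/4,-27/16 } R={ -13/8,-3/2,-1,0 } — -53/32
step 8: add Red to get RRBRBRBR; options L={ -2,-7/4,-27/16 } R={ -53/32,-13/8,-3/2,-1,0 } — -107/64
step 9: add Red to get RRBRBRBRR; options L={ -2,-7/4,-27/16 } R={ -107/64,-53/32,-13/8,-3/2,-1,0 } — -215/128
step 10: add Red to get RRBRBRBRRR; options L={ -2,-7/4,-27/16 } R={ -215/128,-107/64,-53/32,-13/8,-3/2,-1,0 } — -431/256
step 11: add Red to get RRBRBRBRRRR; options L={ -2,-7/4,-27/16 } R={ -431/256,-215/128,-107/64,-53/32,-13/8,-3/2,-1,0 } — -863/512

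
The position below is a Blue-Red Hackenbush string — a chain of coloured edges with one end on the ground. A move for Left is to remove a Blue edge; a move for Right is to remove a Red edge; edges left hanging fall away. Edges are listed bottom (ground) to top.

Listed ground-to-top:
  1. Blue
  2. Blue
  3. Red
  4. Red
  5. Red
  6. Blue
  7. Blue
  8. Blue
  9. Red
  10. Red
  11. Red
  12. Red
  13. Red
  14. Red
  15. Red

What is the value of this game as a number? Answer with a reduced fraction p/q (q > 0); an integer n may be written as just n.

9985/8192

val(B) = { 0 |  } -> 1
val(BB) = { 0,1 |  } -> 2
val(BBR) = { 0,1 | 2 } -> 3/2
val(BBRR) = { 0,1 | 3/2,2 } -> 5/4
val(BBRRR) = { 0,1 | 5/4,3/2,2 } -> 9/8
val(BBRRRB) = { 0,1,9/8 | 5/4,3/2,2 } -> 19/16
val(BBRRRBB) = { 0,1,9/8,19/16 | 5/4,3/2,2 } -> 39/32
val(BBRRRBBB) = { 0,1,9/8,19/16,39/32 | 5/4,3/2,2 } -> 79/64
val(BBRRRBBBR) = { 0,1,9/8,19/16,39/32 | 79/64,5/4,3/2,2 } -> 157/128
val(BBRRRBBBRR) = { 0,1,9/8,19/16,39/32 | 157/128,79/64,5/4,3/2,2 } -> 313/256
val(BBRRRBBBRRR) = { 0,1,9/8,19/16,39/32 | 313/256,157/128,79/64,5/4,3/2,2 } -> 625/512
val(BBRRRBBBRRRR) = { 0,1,9/8,19/16,39/32 | 625/512,313/256,157/128,79/64,5/4,3/2,2 } -> 1249/1024
val(BBRRRBBBRRRRR) = { 0,1,9/8,19/16,39/32 | 1249/1024,625/512,313/256,157/128,79/64,5/4,3/2,2 } -> 2497/2048
val(BBRRRBBBRRRRRR) = { 0,1,9/8,19/16,39/32 | 2497/2048,1249/1024,625/512,313/256,157/128,79/64,5/4,3/2,2 } -> 4993/4096
val(BBRRRBBBRRRRRRR) = { 0,1,9/8,19/16,39/32 | 4993/4096,2497/2048,1249/1024,625/512,313/256,157/128,79/64,5/4,3/2,2 } -> 9985/8192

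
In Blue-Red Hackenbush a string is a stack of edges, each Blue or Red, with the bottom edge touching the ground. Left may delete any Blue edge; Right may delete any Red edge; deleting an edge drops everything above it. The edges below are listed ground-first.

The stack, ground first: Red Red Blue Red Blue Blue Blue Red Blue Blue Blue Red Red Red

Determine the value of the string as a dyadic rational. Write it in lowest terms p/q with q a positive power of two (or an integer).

R: Left { — }, Right { 0 } so simplest -1
RR: Left { — }, Right { -1,0 } so simplest -2
RRB: Left { -2 }, Right { -1,0 } so simplest -3/2
RRBR: Left { -2 }, Right { -3/2,-1,0 } so simplest -7/4
RRBRB: Left { -2,-7/4 }, Right { -3/2,-1,0 } so simplest -13/8
RRBRBB: Left { -2,-7/4,-13/8 }, Right { -3/2,-1,0 } so simplest -25/16
RRBRBBB: Left { -2,-7/4,-13/8,-25/16 }, Right { -3/2,-1,0 } so simplest -49/32
RRBRBBBR: Left { -2,-7/4,-13/8,-25/16 }, Right { -49/32,-3/2,-1,0 } so simplest -99/64
RRBRBBBRB: Left { -2,-7/4,-13/8,-25/16,-99/64 }, Right { -49/32,-3/2,-1,0 } so simplest -197/128
RRBRBBBRBB: Left { -2,-7/4,-13/8,-25/16,-99/64,-197/128 }, Right { -49/32,-3/2,-1,0 } so simplest -393/256
RRBRBBBRBBB: Left { -2,-7/4,-13/8,-25/16,-99/64,-197/128,-393/256 }, Right { -49/32,-3/2,-1,0 } so simplest -785/512
RRBRBBBRBBBR: Left { -2,-7/4,-13/8,-25/16,-99/64,-197/128,-393/256 }, Right { -785/512,-49/32,-3/2,-1,0 } so simplest -1571/1024
RRBRBBBRBBBRR: Left { -2,-7/4,-13/8,-25/16,-99/64,-197/128,-393/256 }, Right { -1571/1024,-785/512,-49/32,-3/2,-1,0 } so simplest -3143/2048
RRBRBBBRBBBRRR: Left { -2,-7/4,-13/8,-25/16,-99/64,-197/128,-393/256 }, Right { -3143/2048,-1571/1024,-785/512,-49/32,-3/2,-1,0 } so simplest -6287/4096

-6287/4096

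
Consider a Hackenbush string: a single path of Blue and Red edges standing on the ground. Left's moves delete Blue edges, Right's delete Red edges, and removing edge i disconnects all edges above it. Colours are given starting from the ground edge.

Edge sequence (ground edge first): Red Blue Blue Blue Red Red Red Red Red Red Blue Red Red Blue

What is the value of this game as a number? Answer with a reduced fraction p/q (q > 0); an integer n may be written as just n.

-2029/8192

v_1 [R]  L=[]  R=[0]  => -1
v_2 [RB]  L=[-1]  R=[0]  => -1/2
v_3 [RBB]  L=[-1, -1/2]  R=[0]  => -1/4
v_4 [RBBB]  L=[-1, -1/2, -1/4]  R=[0]  => -1/8
v_5 [RBBBR]  L=[-1, -1/2, -1/4]  R=[-1/8, 0]  => -3/16
v_6 [RBBBRR]  L=[-1, -1/2, -1/4]  R=[-3/16, -1/8, 0]  => -7/32
v_7 [RBBBRRR]  L=[-1, -1/2, -1/4]  R=[-7/32, -3/16, -1/8, 0]  => -15/64
v_8 [RBBBRRRR]  L=[-1, -1/2, -1/4]  R=[-15/64, -7/32, -3/16, -1/8, 0]  => -31/128
v_9 [RBBBRRRRR]  L=[-1, -1/2, -1/4]  R=[-31/128, -15/64, -7/32, -3/16, -1/8, 0]  => -63/256
v_10 [RBBBRRRRRR]  L=[-1, -1/2, -1/4]  R=[-63/256, -31/128, -15/64, -7/32, -3/16, -1/8, 0]  => -127/512
v_11 [RBBBRRRRRRB]  L=[-1, -1/2, -1/4, -127/512]  R=[-63/256, -31/128, -15/64, -7/32, -3/16, -1/8, 0]  => -253/1024
v_12 [RBBBRRRRRRBR]  L=[-1, -1/2, -1/4, -127/512]  R=[-253/1024, -63/256, -31/128, -15/64, -7/32, -3/16, -1/8, 0]  => -507/2048
v_13 [RBBBRRRRRRBRR]  L=[-1, -1/2, -1/4, -127/512]  R=[-507/2048, -253/1024, -63/256, -31/128, -15/64, -7/32, -3/16, -1/8, 0]  => -1015/4096
v_14 [RBBBRRRRRRBRRB]  L=[-1, -1/2, -1/4, -127/512, -1015/4096]  R=[-507/2048, -253/1024, -63/256, -31/128, -15/64, -7/32, -3/16, -1/8, 0]  => -2029/8192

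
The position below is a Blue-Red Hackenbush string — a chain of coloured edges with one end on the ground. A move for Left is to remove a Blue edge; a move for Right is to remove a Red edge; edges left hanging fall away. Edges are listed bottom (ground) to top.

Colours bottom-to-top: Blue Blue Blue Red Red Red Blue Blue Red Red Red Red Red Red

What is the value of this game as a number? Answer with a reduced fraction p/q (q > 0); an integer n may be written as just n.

4481/2048

B: Left { 0 }, Right { none } => simplest 1
BB: Left { 0 1 }, Right { none } => simplest 2
BBB: Left { 0 1 2 }, Right { none } => simplest 3
BBBR: Left { 0 1 2 }, Right { 3 } => simplest 5/2
BBBRR: Left { 0 1 2 }, Right { 5/2 3 } => simplest 9/4
BBBRRR: Left { 0 1 2 }, Right { 9/4 5/2 3 } => simplest 17/8
BBBRRRB: Left { 0 1 2 17/8 }, Right { 9/4 5/2 3 } => simplest 35/16
BBBRRRBB: Left { 0 1 2 17/8 35/16 }, Right { 9/4 5/2 3 } => simplest 71/32
BBBRRRBBR: Left { 0 1 2 17/8 35/16 }, Right { 71/32 9/4 5/2 3 } => simplest 141/64
BBBRRRBBRR: Left { 0 1 2 17/8 35/16 }, Right { 141/64 71/32 9/4 5/2 3 } => simplest 281/128
BBBRRRBBRRR: Left { 0 1 2 17/8 35/16 }, Right { 281/128 141/64 71/32 9/4 5/2 3 } => simplest 561/256
BBBRRRBBRRRR: Left { 0 1 2 17/8 35/16 }, Right { 561/256 281/128 141/64 71/32 9/4 5/2 3 } => simplest 1121/512
BBBRRRBBRRRRR: Left { 0 1 2 17/8 35/16 }, Right { 1121/512 561/256 281/128 141/64 71/32 9/4 5/2 3 } => simplest 2241/1024
BBBRRRBBRRRRRR: Left { 0 1 2 17/8 35/16 }, Right { 2241/1024 1121/512 561/256 281/128 141/64 71/32 9/4 5/2 3 } => simplest 4481/2048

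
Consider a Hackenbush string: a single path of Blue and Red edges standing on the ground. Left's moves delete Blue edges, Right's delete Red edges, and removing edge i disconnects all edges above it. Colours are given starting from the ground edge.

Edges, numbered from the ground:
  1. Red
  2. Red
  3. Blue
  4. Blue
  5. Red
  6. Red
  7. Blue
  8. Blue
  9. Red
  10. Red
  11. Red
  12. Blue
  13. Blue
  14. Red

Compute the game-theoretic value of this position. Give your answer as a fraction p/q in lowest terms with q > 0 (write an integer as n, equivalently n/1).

-5747/4096

Recurse on prefixes of the 14-edge string Red Red Blue Blue Red Red Blue Blue Red Red Red Blue Blue Red:
val_1 [R]  L=[—]  R=[0]  ⇒ -1
val_2 [RR]  L=[—]  R=[-1, 0]  ⇒ -2
val_3 [RRB]  L=[-2]  R=[-1, 0]  ⇒ -3/2
val_4 [RRBB]  L=[-2, -3/2]  R=[-1, 0]  ⇒ -5/4
val_5 [RRBBR]  L=[-2, -3/2]  R=[-5/4, -1, 0]  ⇒ -11/8
val_6 [RRBBRR]  L=[-2, -3/2]  R=[-11/8, -5/4, -1, 0]  ⇒ -23/16
val_7 [RRBBRRB]  L=[-2, -3/2, -23/16]  R=[-11/8, -5/4, -1, 0]  ⇒ -45/32
val_8 [RRBBRRBB]  L=[-2, -3/2, -23/16, -45/32]  R=[-11/8, -5/4, -1, 0]  ⇒ -89/64
val_9 [RRBBRRBBR]  L=[-2, -3/2, -23/16, -45/32]  R=[-89/64, -11/8, -5/4, -1, 0]  ⇒ -179/128
val_10 [RRBBRRBBRR]  L=[-2, -3/2, -23/16, -45/32]  R=[-179/128, -89/64, -11/8, -5/4, -1, 0]  ⇒ -359/256
val_11 [RRBBRRBBRRR]  L=[-2, -3/2, -23/16, -45/32]  R=[-359/256, -179/128, -89/64, -11/8, -5/4, -1, 0]  ⇒ -719/512
val_12 [RRBBRRBBRRRB]  L=[-2, -3/2, -23/16, -45/32, -719/512]  R=[-359/256, -179/128, -89/64, -11/8, -5/4, -1, 0]  ⇒ -1437/1024
val_13 [RRBBRRBBRRRBB]  L=[-2, -3/2, -23/16, -45/32, -719/512, -1437/1024]  R=[-359/256, -179/128, -89/64, -11/8, -5/4, -1, 0]  ⇒ -2873/2048
val_14 [RRBBRRBBRRRBBR]  L=[-2, -3/2, -23/16, -45/32, -719/512, -1437/1024]  R=[-2873/2048, -359/256, -179/128, -89/64, -11/8, -5/4, -1, 0]  ⇒ -5747/4096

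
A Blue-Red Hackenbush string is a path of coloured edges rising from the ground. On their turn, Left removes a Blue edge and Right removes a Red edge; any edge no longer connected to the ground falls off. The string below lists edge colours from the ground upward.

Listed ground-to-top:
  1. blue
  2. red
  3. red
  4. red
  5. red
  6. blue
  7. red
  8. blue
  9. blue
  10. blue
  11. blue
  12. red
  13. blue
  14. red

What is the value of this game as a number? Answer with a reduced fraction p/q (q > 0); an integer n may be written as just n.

757/8192

Build G(s[:k]) for k = 1..14, string s = blue red red red red blue red blue blue blue blue red blue red.
1 of 14 · b · max L 0 · min R +∞ => 1
2 of 14 · br · max L 0 · min R 1 => 1/2
3 of 14 · brr · max L 0 · min R 1/2 => 1/4
4 of 14 · brrr · max L 0 · min R 1/4 => 1/8
5 of 14 · brrrr · max L 0 · min R 1/8 => 1/16
6 of 14 · brrrrb · max L 1/16 · min R 1/8 => 3/32
7 of 14 · brrrrbr · max L 1/16 · min R 3/32 => 5/64
8 of 14 · brrrrbrb · max L 5/64 · min R 3/32 => 11/128
9 of 14 · brrrrbrbb · max L 11/128 · min R 3/32 => 23/256
10 of 14 · brrrrbrbbb · max L 23/256 · min R 3/32 => 47/512
11 of 14 · brrrrbrbbbb · max L 47/512 · min R 3/32 => 95/1024
12 of 14 · brrrrbrbbbbr · max L 47/512 · min R 95/1024 => 189/2048
13 of 14 · brrrrbrbbbbrb · max L 189/2048 · min R 95/1024 => 379/4096
14 of 14 · brrrrbrbbbbrbr · max L 189/2048 · min R 379/4096 => 757/8192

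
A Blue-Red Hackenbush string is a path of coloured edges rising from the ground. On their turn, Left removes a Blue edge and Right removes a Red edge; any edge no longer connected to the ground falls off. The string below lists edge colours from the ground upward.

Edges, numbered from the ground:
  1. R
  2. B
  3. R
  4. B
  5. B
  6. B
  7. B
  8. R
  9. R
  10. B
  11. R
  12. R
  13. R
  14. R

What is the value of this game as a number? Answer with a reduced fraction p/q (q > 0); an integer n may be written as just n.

-4319/8192

1 of 14 · R · max L −∞ · min R 0 => -1
2 of 14 · RB · max L -1 · min R 0 => -1/2
3 of 14 · RBR · max L -1 · min R -1/2 => -3/4
4 of 14 · RBRB · max L -3/4 · min R -1/2 => -5/8
5 of 14 · RBRBB · max L -5/8 · min R -1/2 => -9/16
6 of 14 · RBRBBB · max L -9/16 · min R -1/2 => -17/32
7 of 14 · RBRBBBB · max L -17/32 · min R -1/2 => -33/64
8 of 14 · RBRBBBBR · max L -17/32 · min R -33/64 => -67/128
9 of 14 · RBRBBBBRR · max L -17/32 · min R -67/128 => -135/256
10 of 14 · RBRBBBBRRB · max L -135/256 · min R -67/128 => -269/512
11 of 14 · RBRBBBBRRBR · max L -135/256 · min R -269/512 => -539/1024
12 of 14 · RBRBBBBRRBRR · max L -135/256 · min R -539/1024 => -1079/2048
13 of 14 · RBRBBBBRRBRRR · max L -135/256 · min R -1079/2048 => -2159/4096
14 of 14 · RBRBBBBRRBRRRR · max L -135/256 · min R -2159/4096 => -4319/8192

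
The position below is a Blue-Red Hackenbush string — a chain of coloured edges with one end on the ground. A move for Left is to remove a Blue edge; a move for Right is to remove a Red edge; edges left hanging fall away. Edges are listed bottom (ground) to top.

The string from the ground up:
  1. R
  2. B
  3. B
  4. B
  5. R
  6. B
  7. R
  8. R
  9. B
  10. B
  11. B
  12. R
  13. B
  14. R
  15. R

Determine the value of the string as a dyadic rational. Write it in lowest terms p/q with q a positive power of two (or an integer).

-2839/16384

Prefix values for R B B B R B R R B B B R B R R via {L|R} + simplicity:
G(R) = {  | 0 } = -1
G(RB) = { -1 | 0 } = -1/2
G(RBB) = { -1 -1/2 | 0 } = -1/4
G(RBBB) = { -1 -1/2 -1/4 | 0 } = -1/8
G(RBBBR) = { -1 -1/2 -1/4 | -1/8 0 } = -3/16
G(RBBBRB) = { -1 -1/2 -1/4 -3/16 | -1/8 0 } = -5/32
G(RBBBRBR) = { -1 -1/2 -1/4 -3/16 | -5/32 -1/8 0 } = -11/64
G(RBBBRBRR) = { -1 -1/2 -1/4 -3/16 | -11/64 -5/32 -1/8 0 } = -23/128
G(RBBBRBRRB) = { -1 -1/2 -1/4 -3/16 -23/128 | -11/64 -5/32 -1/8 0 } = -45/256
G(RBBBRBRRBB) = { -1 -1/2 -1/4 -3/16 -23/128 -45/256 | -11/64 -5/32 -1/8 0 } = -89/512
G(RBBBRBRRBBB) = { -1 -1/2 -1/4 -3/16 -23/128 -45/256 -89/512 | -11/64 -5/32 -1/8 0 } = -177/1024
G(RBBBRBRRBBBR) = { -1 -1/2 -1/4 -3/16 -23/128 -45/256 -89/512 | -177/1024 -11/64 -5/32 -1/8 0 } = -355/2048
G(RBBBRBRRBBBRB) = { -1 -1/2 -1/4 -3/16 -23/128 -45/256 -89/512 -355/2048 | -177/1024 -11/64 -5/32 -1/8 0 } = -709/4096
G(RBBBRBRRBBBRBR) = { -1 -1/2 -1/4 -3/16 -23/128 -45/256 -89/512 -355/2048 | -709/4096 -177/1024 -11/64 -5/32 -1/8 0 } = -1419/8192
G(RBBBRBRRBBBRBRR) = { -1 -1/2 -1/4 -3/16 -23/128 -45/256 -89/512 -355/2048 | -1419/8192 -709/4096 -177/1024 -11/64 -5/32 -1/8 0 } = -2839/16384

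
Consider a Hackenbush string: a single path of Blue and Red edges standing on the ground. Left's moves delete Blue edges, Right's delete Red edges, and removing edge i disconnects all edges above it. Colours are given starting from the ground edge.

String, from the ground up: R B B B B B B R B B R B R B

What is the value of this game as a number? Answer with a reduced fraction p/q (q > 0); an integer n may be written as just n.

G(R) = { — | 0 } — -1
G(RB) = { -1 | 0 } — -1/2
G(RBB) = { -1 -1/2 | 0 } — -1/4
G(RBBB) = { -1 -1/2 -1/4 | 0 } — -1/8
G(RBBBB) = { -1 -1/2 -1/4 -1/8 | 0 } — -1/16
G(RBBBBB) = { -1 -1/2 -1/4 -1/8 -1/16 | 0 } — -1/32
G(RBBBBBB) = { -1 -1/2 -1/4 -1/8 -1/16 -1/32 | 0 } — -1/64
G(RBBBBBBR) = { -1 -1/2 -1/4 -1/8 -1/16 -1/32 | -1/64 0 } — -3/128
G(RBBBBBBRB) = { -1 -1/2 -1/4 -1/8 -1/16 -1/32 -3/128 | -1/64 0 } — -5/256
G(RBBBBBBRBB) = { -1 -1/2 -1/4 -1/8 -1/16 -1/32 -3/128 -5/256 | -1/64 0 } — -9/512
G(RBBBBBBRBBR) = { -1 -1/2 -1/4 -1/8 -1/16 -1/32 -3/128 -5/256 | -9/512 -1/64 0 } — -19/1024
G(RBBBBBBRBBRB) = { -1 -1/2 -1/4 -1/8 -1/16 -1/32 -3/128 -5/256 -19/1024 | -9/512 -1/64 0 } — -37/2048
G(RBBBBBBRBBRBR) = { -1 -1/2 -1/4 -1/8 -1/16 -1/32 -3/128 -5/256 -19/1024 | -37/2048 -9/512 -1/64 0 } — -75/4096
G(RBBBBBBRBBRBRB) = { -1 -1/2 -1/4 -1/8 -1/16 -1/32 -3/128 -5/256 -19/1024 -75/4096 | -37/2048 -9/512 -1/64 0 } — -149/8192

-149/8192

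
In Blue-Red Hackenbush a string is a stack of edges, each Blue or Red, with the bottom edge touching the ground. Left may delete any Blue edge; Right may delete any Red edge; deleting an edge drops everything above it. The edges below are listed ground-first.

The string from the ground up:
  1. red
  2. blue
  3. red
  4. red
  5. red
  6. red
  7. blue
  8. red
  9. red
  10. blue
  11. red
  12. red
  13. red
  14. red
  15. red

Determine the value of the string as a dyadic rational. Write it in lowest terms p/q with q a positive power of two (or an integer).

Recurse on prefixes of the 15-edge string red blue red red red red blue red red blue red red red red red:
edge 1 of 15 (red): { · | 0 } -> -1
edge 2 of 15 (blue): { -1 | 0 } -> -1/2
edge 3 of 15 (red): { -1 | -1/2,0 } -> -3/4
edge 4 of 15 (red): { -1 | -3/4,-1/2,0 } -> -7/8
edge 5 of 15 (red): { -1 | -7/8,-3/4,-1/2,0 } -> -15/16
edge 6 of 15 (red): { -1 | -15/16,-7/8,-3/4,-1/2,0 } -> -31/32
edge 7 of 15 (blue): { -1,-31/32 | -15/16,-7/8,-3/4,-1/2,0 } -> -61/64
edge 8 of 15 (red): { -1,-31/32 | -61/64,-15/16,-7/8,-3/4,-1/2,0 } -> -123/128
edge 9 of 15 (red): { -1,-31/32 | -123/128,-61/64,-15/16,-7/8,-3/4,-1/2,0 } -> -247/256
edge 10 of 15 (blue): { -1,-31/32,-247/256 | -123/128,-61/64,-15/16,-7/8,-3/4,-1/2,0 } -> -493/512
edge 11 of 15 (red): { -1,-31/32,-247/256 | -493/512,-123/128,-61/64,-15/16,-7/8,-3/4,-1/2,0 } -> -987/1024
edge 12 of 15 (red): { -1,-31/32,-247/256 | -987/1024,-493/512,-123/128,-61/64,-15/16,-7/8,-3/4,-1/2,0 } -> -1975/2048
edge 13 of 15 (red): { -1,-31/32,-247/256 | -1975/2048,-987/1024,-493/512,-123/128,-61/64,-15/16,-7/8,-3/4,-1/2,0 } -> -3951/4096
edge 14 of 15 (red): { -1,-31/32,-247/256 | -3951/4096,-1975/2048,-987/1024,-493/512,-123/128,-61/64,-15/16,-7/8,-3/4,-1/2,0 } -> -7903/8192
edge 15 of 15 (red): { -1,-31/32,-247/256 | -7903/8192,-3951/4096,-1975/2048,-987/1024,-493/512,-123/128,-61/64,-15/16,-7/8,-3/4,-1/2,0 } -> -15807/16384

-15807/16384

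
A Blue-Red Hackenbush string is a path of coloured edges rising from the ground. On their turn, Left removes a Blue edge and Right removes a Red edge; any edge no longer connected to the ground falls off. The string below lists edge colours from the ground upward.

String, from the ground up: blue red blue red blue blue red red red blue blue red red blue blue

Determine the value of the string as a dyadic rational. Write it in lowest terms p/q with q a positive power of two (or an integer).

11367/16384

edge 1 of 15 (blue): { 0 |  } -> 1
edge 2 of 15 (red): { 0 | 1 } -> 1/2
edge 3 of 15 (blue): { 0 1/2 | 1 } -> 3/4
edge 4 of 15 (red): { 0 1/2 | 3/4 1 } -> 5/8
edge 5 of 15 (blue): { 0 1/2 5/8 | 3/4 1 } -> 11/16
edge 6 of 15 (blue): { 0 1/2 5/8 11/16 | 3/4 1 } -> 23/32
edge 7 of 15 (red): { 0 1/2 5/8 11/16 | 23/32 3/4 1 } -> 45/64
edge 8 of 15 (red): { 0 1/2 5/8 11/16 | 45/64 23/32 3/4 1 } -> 89/128
edge 9 of 15 (red): { 0 1/2 5/8 11/16 | 89/128 45/64 23/32 3/4 1 } -> 177/256
edge 10 of 15 (blue): { 0 1/2 5/8 11/16 177/256 | 89/128 45/64 23/32 3/4 1 } -> 355/512
edge 11 of 15 (blue): { 0 1/2 5/8 11/16 177/256 355/512 | 89/128 45/64 23/32 3/4 1 } -> 711/1024
edge 12 of 15 (red): { 0 1/2 5/8 11/16 177/256 355/512 | 711/1024 89/128 45/64 23/32 3/4 1 } -> 1421/2048
edge 13 of 15 (red): { 0 1/2 5/8 11/16 177/256 355/512 | 1421/2048 711/1024 89/128 45/64 23/32 3/4 1 } -> 2841/4096
edge 14 of 15 (blue): { 0 1/2 5/8 11/16 177/256 355/512 2841/4096 | 1421/2048 711/1024 89/128 45/64 23/32 3/4 1 } -> 5683/8192
edge 15 of 15 (blue): { 0 1/2 5/8 11/16 177/256 355/512 2841/4096 5683/8192 | 1421/2048 711/1024 89/128 45/64 23/32 3/4 1 } -> 11367/16384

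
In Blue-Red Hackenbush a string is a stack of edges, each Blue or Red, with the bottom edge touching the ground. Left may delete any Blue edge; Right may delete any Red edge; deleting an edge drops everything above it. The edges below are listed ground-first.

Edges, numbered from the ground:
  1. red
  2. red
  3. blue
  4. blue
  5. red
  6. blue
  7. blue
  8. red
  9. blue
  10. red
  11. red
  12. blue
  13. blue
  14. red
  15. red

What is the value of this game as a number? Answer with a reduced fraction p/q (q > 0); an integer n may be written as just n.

step 1: add red to get r; options L={ · } R={ 0 } — -1
step 2: add red to get rr; options L={ · } R={ -1 0 } — -2
step 3: add blue to get rrb; options L={ -2 } R={ -1 0 } — -3/2
step 4: add blue to get rrbb; options L={ -2 -3/2 } R={ -1 0 } — -5/4
step 5: add red to get rrbbr; options L={ -2 -3/2 } R={ -5/4 -1 0 } — -11/8
step 6: add blue to get rrbbrb; options L={ -2 -3/2 -11/8 } R={ -5/4 -1 0 } — -21/16
step 7: add blue to get rrbbrbb; options L={ -2 -3/2 -11/8 -21/16 } R={ -5/4 -1 0 } — -41/32
step 8: add red to get rrbbrbbr; options L={ -2 -3/2 -11/8 -21/16 } R={ -41/32 -5/4 -1 0 } — -83/64
step 9: add blue to get rrbbrbbrb; options L={ -2 -3/2 -11/8 -21/16 -83/64 } R={ -41/32 -5/4 -1 0 } — -165/128
step 10: add red to get rrbbrbbrbr; options L={ -2 -3/2 -11/8 -21/16 -83/64 } R={ -165/128 -41/32 -5/4 -1 0 } — -331/256
step 11: add red to get rrbbrbbrbrr; options L={ -2 -3/2 -11/8 -21/16 -83/64 } R={ -331/256 -165/128 -41/32 -5/4 -1 0 } — -663/512
step 12: add blue to get rrbbrbbrbrrb; options L={ -2 -3/2 -11/8 -21/16 -83/64 -663/512 } R={ -331/256 -165/128 -41/32 -5/4 -1 0 } — -1325/1024
step 13: add blue to get rrbbrbbrbrrbb; options L={ -2 -3/2 -11/8 -21/16 -83/64 -663/512 -1325/1024 } R={ -331/256 -165/128 -41/32 -5/4 -1 0 } — -2649/2048
step 14: add red to get rrbbrbbrbrrbbr; options L={ -2 -3/2 -11/8 -21/16 -83/64 -663/512 -1325/1024 } R={ -2649/2048 -331/256 -165/128 -41/32 -5/4 -1 0 } — -5299/4096
step 15: add red to get rrbbrbbrbrrbbrr; options L={ -2 -3/2 -11/8 -21/16 -83/64 -663/512 -1325/1024 } R={ -5299/4096 -2649/2048 -331/256 -165/128 -41/32 -5/4 -1 0 } — -10599/8192

-10599/8192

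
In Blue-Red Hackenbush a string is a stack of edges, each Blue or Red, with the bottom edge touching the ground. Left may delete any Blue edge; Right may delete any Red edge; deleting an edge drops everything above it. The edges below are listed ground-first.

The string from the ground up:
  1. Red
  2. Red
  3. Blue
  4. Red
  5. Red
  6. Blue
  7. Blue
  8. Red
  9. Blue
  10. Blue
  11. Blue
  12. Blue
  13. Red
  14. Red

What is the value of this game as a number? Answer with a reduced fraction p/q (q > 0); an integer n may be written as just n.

Build val(s[:k]) for k = 1..14, string s = Red Red Blue Red Red Blue Blue Red Blue Blue Blue Blue Red Red.
edge 1 of 14 (Red): { ∅ | 0 } so -1
edge 2 of 14 (Red): { ∅ | -1, 0 } so -2
edge 3 of 14 (Blue): { -2 | -1, 0 } so -3/2
edge 4 of 14 (Red): { -2 | -3/2, -1, 0 } so -7/4
edge 5 of 14 (Red): { -2 | -7/4, -3/2, -1, 0 } so -15/8
edge 6 of 14 (Blue): { -2, -15/8 | -7/4, -3/2, -1, 0 } so -29/16
edge 7 of 14 (Blue): { -2, -15/8, -29/16 | -7/4, -3/2, -1, 0 } so -57/32
edge 8 of 14 (Red): { -2, -15/8, -29/16 | -57/32, -7/4, -3/2, -1, 0 } so -115/64
edge 9 of 14 (Blue): { -2, -15/8, -29/16, -115/64 | -57/32, -7/4, -3/2, -1, 0 } so -229/128
edge 10 of 14 (Blue): { -2, -15/8, -29/16, -115/64, -229/128 | -57/32, -7/4, -3/2, -1, 0 } so -457/256
edge 11 of 14 (Blue): { -2, -15/8, -29/16, -115/64, -229/128, -457/256 | -57/32, -7/4, -3/2, -1, 0 } so -913/512
edge 12 of 14 (Blue): { -2, -15/8, -29/16, -115/64, -229/128, -457/256, -913/512 | -57/32, -7/4, -3/2, -1, 0 } so -1825/1024
edge 13 of 14 (Red): { -2, -15/8, -29/16, -115/64, -229/128, -457/256, -913/512 | -1825/1024, -57/32, -7/4, -3/2, -1, 0 } so -3651/2048
edge 14 of 14 (Red): { -2, -15/8, -29/16, -115/64, -229/128, -457/256, -913/512 | -3651/2048, -1825/1024, -57/32, -7/4, -3/2, -1, 0 } so -7303/4096

-7303/4096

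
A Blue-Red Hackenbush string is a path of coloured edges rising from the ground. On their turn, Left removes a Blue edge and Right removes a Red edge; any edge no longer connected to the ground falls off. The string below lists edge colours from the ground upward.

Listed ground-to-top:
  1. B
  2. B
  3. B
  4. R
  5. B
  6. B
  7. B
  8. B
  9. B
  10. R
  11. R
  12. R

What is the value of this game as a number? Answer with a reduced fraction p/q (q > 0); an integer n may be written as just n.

1521/512

edge 1 of 12 (B): { 0 |  } gives 1
edge 2 of 12 (B): { 0,1 |  } gives 2
edge 3 of 12 (B): { 0,1,2 |  } gives 3
edge 4 of 12 (R): { 0,1,2 | 3 } gives 5/2
edge 5 of 12 (B): { 0,1,2,5/2 | 3 } gives 11/4
edge 6 of 12 (B): { 0,1,2,5/2,11/4 | 3 } gives 23/8
edge 7 of 12 (B): { 0,1,2,5/2,11/4,23/8 | 3 } gives 47/16
edge 8 of 12 (B): { 0,1,2,5/2,11/4,23/8,47/16 | 3 } gives 95/32
edge 9 of 12 (B): { 0,1,2,5/2,11/4,23/8,47/16,95/32 | 3 } gives 191/64
edge 10 of 12 (R): { 0,1,2,5/2,11/4,23/8,47/16,95/32 | 191/64,3 } gives 381/128
edge 11 of 12 (R): { 0,1,2,5/2,11/4,23/8,47/16,95/32 | 381/128,191/64,3 } gives 761/256
edge 12 of 12 (R): { 0,1,2,5/2,11/4,23/8,47/16,95/32 | 761/256,381/128,191/64,3 } gives 1521/512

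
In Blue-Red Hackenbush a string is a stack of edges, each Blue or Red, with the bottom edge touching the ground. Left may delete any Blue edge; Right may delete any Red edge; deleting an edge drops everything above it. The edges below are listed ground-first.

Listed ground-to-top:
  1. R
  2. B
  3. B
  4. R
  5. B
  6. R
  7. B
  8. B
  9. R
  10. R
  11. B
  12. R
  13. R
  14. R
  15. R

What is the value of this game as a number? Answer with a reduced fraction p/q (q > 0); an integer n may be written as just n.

step 1: add R to get R; options L={ · } R={ 0 } — -1
step 2: add B to get RB; options L={ -1 } R={ 0 } — -1/2
step 3: add B to get RBB; options L={ -1 -1/2 } R={ 0 } — -1/4
step 4: add R to get RBBR; options L={ -1 -1/2 } R={ -1/4 0 } — -3/8
step 5: add B to get RBBRB; options L={ -1 -1/2 -3/8 } R={ -1/4 0 } — -5/16
step 6: add R to get RBBRBR; options L={ -1 -1/2 -3/8 } R={ -5/16 -1/4 0 } — -11/32
step 7: add B to get RBBRBRB; options L={ -1 -1/2 -3/8 -11/32 } R={ -5/16 -1/4 0 } — -21/64
step 8: add B to get RBBRBRBB; options L={ -1 -1/2 -3/8 -11/32 -21/64 } R={ -5/16 -1/4 0 } — -41/128
step 9: add R to get RBBRBRBBR; options L={ -1 -1/2 -3/8 -11/32 -21/64 } R={ -41/128 -5/16 -1/4 0 } — -83/256
step 10: add R to get RBBRBRBBRR; options L={ -1 -1/2 -3/8 -11/32 -21/64 } R={ -83/256 -41/128 -5/16 -1/4 0 } — -167/512
step 11: add B to get RBBRBRBBRRB; options L={ -1 -1/2 -3/8 -11/32 -21/64 -167/512 } R={ -83/256 -41/128 -5/16 -1/4 0 } — -333/1024
step 12: add R to get RBBRBRBBRRBR; options L={ -1 -1/2 -3/8 -11/32 -21/64 -167/512 } R={ -333/1024 -83/256 -41/128 -5/16 -1/4 0 } — -667/2048
step 13: add R to get RBBRBRBBRRBRR; options L={ -1 -1/2 -3/8 -11/32 -21/64 -167/512 } R={ -667/2048 -333/1024 -83/256 -41/128 -5/16 -1/4 0 } — -1335/4096
step 14: add R to get RBBRBRBBRRBRRR; options L={ -1 -1/2 -3/8 -11/32 -21/64 -167/512 } R={ -1335/4096 -667/2048 -333/1024 -83/256 -41/128 -5/16 -1/4 0 } — -2671/8192
step 15: add R to get RBBRBRBBRRBRRRR; options L={ -1 -1/2 -3/8 -11/32 -21/64 -167/512 } R={ -2671/8192 -1335/4096 -667/2048 -333/1024 -83/256 -41/128 -5/16 -1/4 0 } — -5343/16384

-5343/16384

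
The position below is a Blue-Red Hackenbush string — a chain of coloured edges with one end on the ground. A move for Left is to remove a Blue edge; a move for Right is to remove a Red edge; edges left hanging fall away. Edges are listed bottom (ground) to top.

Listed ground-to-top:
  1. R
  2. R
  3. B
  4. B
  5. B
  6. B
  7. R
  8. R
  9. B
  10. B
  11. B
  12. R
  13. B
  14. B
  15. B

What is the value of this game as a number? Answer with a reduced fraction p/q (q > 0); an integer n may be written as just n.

R: Left { none }, Right { 0 } so simplest -1
RR: Left { none }, Right { -1, 0 } so simplest -2
RRB: Left { -2 }, Right { -1, 0 } so simplest -3/2
RRBB: Left { -2, -3/2 }, Right { -1, 0 } so simplest -5/4
RRBBB: Left { -2, -3/2, -5/4 }, Right { -1, 0 } so simplest -9/8
RRBBBB: Left { -2, -3/2, -5/4, -9/8 }, Right { -1, 0 } so simplest -17/16
RRBBBBR: Left { -2, -3/2, -5/4, -9/8 }, Right { -17/16, -1, 0 } so simplest -35/32
RRBBBBRR: Left { -2, -3/2, -5/4, -9/8 }, Right { -35/32, -17/16, -1, 0 } so simplest -71/64
RRBBBBRRB: Left { -2, -3/2, -5/4, -9/8, -71/64 }, Right { -35/32, -17/16, -1, 0 } so simplest -141/128
RRBBBBRRBB: Left { -2, -3/2, -5/4, -9/8, -71/64, -141/128 }, Right { -35/32, -17/16, -1, 0 } so simplest -281/256
RRBBBBRRBBB: Left { -2, -3/2, -5/4, -9/8, -71/64, -141/128, -281/256 }, Right { -35/32, -17/16, -1, 0 } so simplest -561/512
RRBBBBRRBBBR: Left { -2, -3/2, -5/4, -9/8, -71/64, -141/128, -281/256 }, Right { -561/512, -35/32, -17/16, -1, 0 } so simplest -1123/1024
RRBBBBRRBBBRB: Left { -2, -3/2, -5/4, -9/8, -71/64, -141/128, -281/256, -1123/1024 }, Right { -561/512, -35/32, -17/16, -1, 0 } so simplest -2245/2048
RRBBBBRRBBBRBB: Left { -2, -3/2, -5/4, -9/8, -71/64, -141/128, -281/256, -1123/1024, -2245/2048 }, Right { -561/512, -35/32, -17/16, -1, 0 } so simplest -4489/4096
RRBBBBRRBBBRBBB: Left { -2, -3/2, -5/4, -9/8, -71/64, -141/128, -281/256, -1123/1024, -2245/2048, -4489/4096 }, Right { -561/512, -35/32, -17/16, -1, 0 } so simplest -8977/8192

-8977/8192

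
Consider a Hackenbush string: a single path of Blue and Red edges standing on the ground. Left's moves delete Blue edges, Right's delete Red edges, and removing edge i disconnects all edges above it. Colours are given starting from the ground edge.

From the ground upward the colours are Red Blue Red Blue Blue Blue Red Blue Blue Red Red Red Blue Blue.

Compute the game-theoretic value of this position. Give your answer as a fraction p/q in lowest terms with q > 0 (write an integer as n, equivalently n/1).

-4409/8192

edge 1 of 14 (Red): { · | 0 } → -1
edge 2 of 14 (Blue): { -1 | 0 } → -1/2
edge 3 of 14 (Red): { -1 | -1/2 0 } → -3/4
edge 4 of 14 (Blue): { -1 -3/4 | -1/2 0 } → -5/8
edge 5 of 14 (Blue): { -1 -3/4 -5/8 | -1/2 0 } → -9/16
edge 6 of 14 (Blue): { -1 -3/4 -5/8 -9/16 | -1/2 0 } → -17/32
edge 7 of 14 (Red): { -1 -3/4 -5/8 -9/16 | -17/32 -1/2 0 } → -35/64
edge 8 of 14 (Blue): { -1 -3/4 -5/8 -9/16 -35/64 | -17/32 -1/2 0 } → -69/128
edge 9 of 14 (Blue): { -1 -3/4 -5/8 -9/16 -35/64 -69/128 | -17/32 -1/2 0 } → -137/256
edge 10 of 14 (Red): { -1 -3/4 -5/8 -9/16 -35/64 -69/128 | -137/256 -17/32 -1/2 0 } → -275/512
edge 11 of 14 (Red): { -1 -3/4 -5/8 -9/16 -35/64 -69/128 | -275/512 -137/256 -17/32 -1/2 0 } → -551/1024
edge 12 of 14 (Red): { -1 -3/4 -5/8 -9/16 -35/64 -69/128 | -551/1024 -275/512 -137/256 -17/32 -1/2 0 } → -1103/2048
edge 13 of 14 (Blue): { -1 -3/4 -5/8 -9/16 -35/64 -69/128 -1103/2048 | -551/1024 -275/512 -137/256 -17/32 -1/2 0 } → -2205/4096
edge 14 of 14 (Blue): { -1 -3/4 -5/8 -9/16 -35/64 -69/128 -1103/2048 -2205/4096 | -551/1024 -275/512 -137/256 -17/32 -1/2 0 } → -4409/8192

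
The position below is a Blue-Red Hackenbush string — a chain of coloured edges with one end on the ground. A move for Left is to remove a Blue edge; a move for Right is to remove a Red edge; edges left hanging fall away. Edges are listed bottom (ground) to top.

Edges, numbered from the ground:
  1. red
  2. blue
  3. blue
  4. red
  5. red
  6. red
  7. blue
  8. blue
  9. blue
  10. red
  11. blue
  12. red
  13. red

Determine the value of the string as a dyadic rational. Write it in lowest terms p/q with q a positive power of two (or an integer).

-1815/4096

g_1 [r]  L=[·]  R=[0]  — -1
g_2 [rb]  L=[-1]  R=[0]  — -1/2
g_3 [rbb]  L=[-1, -1/2]  R=[0]  — -1/4
g_4 [rbbr]  L=[-1, -1/2]  R=[-1/4, 0]  — -3/8
g_5 [rbbrr]  L=[-1, -1/2]  R=[-3/8, -1/4, 0]  — -7/16
g_6 [rbbrrr]  L=[-1, -1/2]  R=[-7/16, -3/8, -1/4, 0]  — -15/32
g_7 [rbbrrrb]  L=[-1, -1/2, -15/32]  R=[-7/16, -3/8, -1/4, 0]  — -29/64
g_8 [rbbrrrbb]  L=[-1, -1/2, -15/32, -29/64]  R=[-7/16, -3/8, -1/4, 0]  — -57/128
g_9 [rbbrrrbbb]  L=[-1, -1/2, -15/32, -29/64, -57/128]  R=[-7/16, -3/8, -1/4, 0]  — -113/256
g_10 [rbbrrrbbbr]  L=[-1, -1/2, -15/32, -29/64, -57/128]  R=[-113/256, -7/16, -3/8, -1/4, 0]  — -227/512
g_11 [rbbrrrbbbrb]  L=[-1, -1/2, -15/32, -29/64, -57/128, -227/512]  R=[-113/256, -7/16, -3/8, -1/4, 0]  — -453/1024
g_12 [rbbrrrbbbrbr]  L=[-1, -1/2, -15/32, -29/64, -57/128, -227/512]  R=[-453/1024, -113/256, -7/16, -3/8, -1/4, 0]  — -907/2048
g_13 [rbbrrrbbbrbrr]  L=[-1, -1/2, -15/32, -29/64, -57/128, -227/512]  R=[-907/2048, -453/1024, -113/256, -7/16, -3/8, -1/4, 0]  — -1815/4096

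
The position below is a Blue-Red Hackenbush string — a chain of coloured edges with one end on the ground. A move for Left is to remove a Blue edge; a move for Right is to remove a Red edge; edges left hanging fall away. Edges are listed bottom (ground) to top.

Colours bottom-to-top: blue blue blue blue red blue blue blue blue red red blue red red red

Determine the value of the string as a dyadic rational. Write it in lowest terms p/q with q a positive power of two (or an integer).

step 1: add blue to get b; options L={ 0 } R={  } gives 1
step 2: add blue to get bb; options L={ 0; 1 } R={  } gives 2
step 3: add blue to get bbb; options L={ 0; 1; 2 } R={  } gives 3
step 4: add blue to get bbbb; options L={ 0; 1; 2; 3 } R={  } gives 4
step 5: add red to get bbbbr; options L={ 0; 1; 2; 3 } R={ 4 } gives 7/2
step 6: add blue to get bbbbrb; options L={ 0; 1; 2; 3; 7/2 } R={ 4 } gives 15/4
step 7: add blue to get bbbbrbb; options L={ 0; 1; 2; 3; 7/2; 15/4 } R={ 4 } gives 31/8
step 8: add blue to get bbbbrbbb; options L={ 0; 1; 2; 3; 7/2; 15/4; 31/8 } R={ 4 } gives 63/16
step 9: add blue to get bbbbrbbbb; options L={ 0; 1; 2; 3; 7/2; 15/4; 31/8; 63/16 } R={ 4 } gives 127/32
step 10: add red to get bbbbrbbbbr; options L={ 0; 1; 2; 3; 7/2; 15/4; 31/8; 63/16 } R={ 127/32; 4 } gives 253/64
step 11: add red to get bbbbrbbbbrr; options L={ 0; 1; 2; 3; 7/2; 15/4; 31/8; 63/16 } R={ 253/64; 127/32; 4 } gives 505/128
step 12: add blue to get bbbbrbbbbrrb; options L={ 0; 1; 2; 3; 7/2; 15/4; 31/8; 63/16; 505/128 } R={ 253/64; 127/32; 4 } gives 1011/256
step 13: add red to get bbbbrbbbbrrbr; options L={ 0; 1; 2; 3; 7/2; 15/4; 31/8; 63/16; 505/128 } R={ 1011/256; 253/64; 127/32; 4 } gives 2021/512
step 14: add red to get bbbbrbbbbrrbrr; options L={ 0; 1; 2; 3; 7/2; 15/4; 31/8; 63/16; 505/128 } R={ 2021/512; 1011/256; 253/64; 127/32; 4 } gives 4041/1024
step 15: add red to get bbbbrbbbbrrbrrr; options L={ 0; 1; 2; 3; 7/2; 15/4; 31/8; 63/16; 505/128 } R={ 4041/1024; 2021/512; 1011/256; 253/64; 127/32; 4 } gives 8081/2048

8081/2048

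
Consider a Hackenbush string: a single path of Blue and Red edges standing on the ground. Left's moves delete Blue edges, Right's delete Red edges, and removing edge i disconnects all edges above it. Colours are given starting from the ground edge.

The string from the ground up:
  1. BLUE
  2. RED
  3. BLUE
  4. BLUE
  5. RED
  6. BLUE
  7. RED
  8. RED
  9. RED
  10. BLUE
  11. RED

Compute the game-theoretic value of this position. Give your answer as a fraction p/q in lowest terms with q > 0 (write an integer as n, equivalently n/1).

Recurse on prefixes of the 11-edge string BLUE RED BLUE BLUE RED BLUE RED RED RED BLUE RED:
step 1: add BLUE to get B; options L={ 0 } R={  } = 1
step 2: add RED to get BR; options L={ 0 } R={ 1 } = 1/2
step 3: add BLUE to get BRB; options L={ 0; 1/2 } R={ 1 } = 3/4
step 4: add BLUE to get BRBB; options L={ 0; 1/2; 3/4 } R={ 1 } = 7/8
step 5: add RED to get BRBBR; options L={ 0; 1/2; 3/4 } R={ 7/8; 1 } = 13/16
step 6: add BLUE to get BRBBRB; options L={ 0; 1/2; 3/4; 13/16 } R={ 7/8; 1 } = 27/32
step 7: add RED to get BRBBRBR; options L={ 0; 1/2; 3/4; 13/16 } R={ 27/32; 7/8; 1 } = 53/64
step 8: add RED to get BRBBRBRR; options L={ 0; 1/2; 3/4; 13/16 } R={ 53/64; 27/32; 7/8; 1 } = 105/128
step 9: add RED to get BRBBRBRRR; options L={ 0; 1/2; 3/4; 13/16 } R={ 105/128; 53/64; 27/32; 7/8; 1 } = 209/256
step 10: add BLUE to get BRBBRBRRRB; options L={ 0; 1/2; 3/4; 13/16; 209/256 } R={ 105/128; 53/64; 27/32; 7/8; 1 } = 419/512
step 11: add RED to get BRBBRBRRRBR; options L={ 0; 1/2; 3/4; 13/16; 209/256 } R={ 419/512; 105/128; 53/64; 27/32; 7/8; 1 } = 837/1024

837/1024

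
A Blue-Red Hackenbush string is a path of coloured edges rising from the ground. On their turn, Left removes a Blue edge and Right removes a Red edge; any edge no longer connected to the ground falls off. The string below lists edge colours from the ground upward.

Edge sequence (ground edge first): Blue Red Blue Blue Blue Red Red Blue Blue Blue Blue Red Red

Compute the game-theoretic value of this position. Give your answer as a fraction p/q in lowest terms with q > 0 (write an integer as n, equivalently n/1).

B: Left { 0 }, Right { ∅ } ⇒ simplest 1
BR: Left { 0 }, Right { 1 } ⇒ simplest 1/2
BRB: Left { 0,1/2 }, Right { 1 } ⇒ simplest 3/4
BRBB: Left { 0,1/2,3/4 }, Right { 1 } ⇒ simplest 7/8
BRBBB: Left { 0,1/2,3/4,7/8 }, Right { 1 } ⇒ simplest 15/16
BRBBBR: Left { 0,1/2,3/4,7/8 }, Right { 15/16,1 } ⇒ simplest 29/32
BRBBBRR: Left { 0,1/2,3/4,7/8 }, Right { 29/32,15/16,1 } ⇒ simplest 57/64
BRBBBRRB: Left { 0,1/2,3/4,7/8,57/64 }, Right { 29/32,15/16,1 } ⇒ simplest 115/128
BRBBBRRBB: Left { 0,1/2,3/4,7/8,57/64,115/128 }, Right { 29/32,15/16,1 } ⇒ simplest 231/256
BRBBBRRBBB: Left { 0,1/2,3/4,7/8,57/64,115/128,231/256 }, Right { 29/32,15/16,1 } ⇒ simplest 463/512
BRBBBRRBBBB: Left { 0,1/2,3/4,7/8,57/64,115/128,231/256,463/512 }, Right { 29/32,15/16,1 } ⇒ simplest 927/1024
BRBBBRRBBBBR: Left { 0,1/2,3/4,7/8,57/64,115/128,231/256,463/512 }, Right { 927/1024,29/32,15/16,1 } ⇒ simplest 1853/2048
BRBBBRRBBBBRR: Left { 0,1/2,3/4,7/8,57/64,115/128,231/256,463/512 }, Right { 1853/2048,927/1024,29/32,15/16,1 } ⇒ simplest 3705/4096

3705/4096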